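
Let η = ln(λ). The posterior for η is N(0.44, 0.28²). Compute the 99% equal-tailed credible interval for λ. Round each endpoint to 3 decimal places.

On the log scale the 99% interval is 0.44 ± 2.576 × 0.28 = [-0.2812, 1.1612].
Exponentiate: [e^-0.2812, e^1.1612] = [0.755, 3.194].

[0.755, 3.194]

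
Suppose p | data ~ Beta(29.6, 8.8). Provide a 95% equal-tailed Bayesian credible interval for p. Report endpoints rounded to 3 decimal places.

Posterior: Beta(29.6, 8.8).
Equal-tailed 95% interval: the 0.025 and 0.975 quantiles of Beta(29.6, 8.8).
Posterior mean ≈ 0.771, SD ≈ 0.067; a Normal approximation gives roughly [0.640, 0.902].
Exact: F⁻¹(0.025) = 0.627; F⁻¹(0.975) = 0.888.

[0.627, 0.888]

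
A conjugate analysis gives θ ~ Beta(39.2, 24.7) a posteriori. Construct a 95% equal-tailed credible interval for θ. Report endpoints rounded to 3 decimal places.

[0.492, 0.728]

Posterior: Beta(39.2, 24.7).
Equal-tailed 95% interval: the 0.025 and 0.975 quantiles of Beta(39.2, 24.7).
Posterior mean ≈ 0.613, SD ≈ 0.060; a Normal approximation gives roughly [0.495, 0.732].
Exact: F⁻¹(0.025) = 0.492; F⁻¹(0.975) = 0.728.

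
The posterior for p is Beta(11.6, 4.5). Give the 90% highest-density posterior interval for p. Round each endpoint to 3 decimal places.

The posterior is unimodal and skewed, so the HPD interval has equal density at both endpoints and is the shortest 90% interval.
Solving f(0.549) = f(0.899) with F(0.899) − F(0.549) = 0.90 gives [0.549, 0.899].
For comparison, the equal-tailed interval is [0.527, 0.882]; the HPD is narrower and shifted toward the mode.

[0.549, 0.899]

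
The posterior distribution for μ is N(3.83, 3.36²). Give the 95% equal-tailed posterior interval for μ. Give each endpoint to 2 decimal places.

The posterior is symmetric, so the 95% equal-tailed interval is μ = 3.83 ± z·3.36 with z = 1.960.
Half-width: 1.960 × 3.36 = 6.59.
3.83 − 6.59 = -2.76; 3.83 + 6.59 = 10.42.

[-2.76, 10.42]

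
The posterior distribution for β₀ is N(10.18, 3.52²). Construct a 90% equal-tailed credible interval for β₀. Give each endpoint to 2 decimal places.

The posterior is symmetric, so the 90% equal-tailed interval is β₀ = 10.18 ± z·3.52 with z = 1.645.
Half-width: 1.645 × 3.52 = 5.79.
10.18 − 5.79 = 4.39; 10.18 + 5.79 = 15.97.

[4.39, 15.97]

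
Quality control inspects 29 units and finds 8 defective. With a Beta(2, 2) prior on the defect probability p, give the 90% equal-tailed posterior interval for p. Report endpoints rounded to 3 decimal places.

Posterior: Beta(2+8, 2+21) = Beta(10, 23).
Equal-tailed 90% interval: the 0.05 and 0.95 quantiles of Beta(10, 23).
Posterior mean ≈ 0.303, SD ≈ 0.079; a Normal approximation gives roughly [0.173, 0.433].
Exact: F⁻¹(0.05) = 0.180; F⁻¹(0.95) = 0.439.

[0.180, 0.439]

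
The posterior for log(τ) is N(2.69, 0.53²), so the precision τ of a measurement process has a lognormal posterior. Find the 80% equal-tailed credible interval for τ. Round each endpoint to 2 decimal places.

On the log scale the 80% interval is 2.69 ± 1.282 × 0.53 = [2.0108, 3.3692].
Exponentiate: [e^2.0108, e^3.3692] = [7.47, 29.06].

[7.47, 29.06]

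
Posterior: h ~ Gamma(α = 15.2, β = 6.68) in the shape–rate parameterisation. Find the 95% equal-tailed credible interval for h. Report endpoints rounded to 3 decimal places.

Posterior: Gamma(shape 15.2, rate 6.68).
Equal-tailed 95% interval: Gamma(15.2, 6.68) quantiles at 0.025 and 0.975.
Posterior mean ≈ 2.275, SD ≈ 0.584; a Normal approximation gives roughly [1.132, 3.419].
Exact: lower = 1.279; upper = 3.554.

[1.279, 3.554]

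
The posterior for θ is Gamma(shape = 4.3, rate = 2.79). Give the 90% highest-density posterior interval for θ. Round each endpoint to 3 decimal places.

The posterior is unimodal and skewed, so the HPD interval has equal density at both endpoints and is the shortest 90% interval.
Solving f(0.395) = f(2.643) with F(2.643) − F(0.395) = 0.90 gives [0.395, 2.643].
For comparison, the equal-tailed interval is [0.553, 2.931]; the HPD is narrower and shifted toward the mode.

[0.395, 2.643]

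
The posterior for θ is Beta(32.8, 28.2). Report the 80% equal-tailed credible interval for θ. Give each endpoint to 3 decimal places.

[0.456, 0.619]

Posterior: Beta(32.8, 28.2).
Equal-tailed 80% interval: the 0.1 and 0.9 quantiles of Beta(32.8, 28.2).
Posterior mean ≈ 0.538, SD ≈ 0.063; a Normal approximation gives roughly [0.457, 0.619].
Exact: F⁻¹(0.1) = 0.456; F⁻¹(0.9) = 0.619.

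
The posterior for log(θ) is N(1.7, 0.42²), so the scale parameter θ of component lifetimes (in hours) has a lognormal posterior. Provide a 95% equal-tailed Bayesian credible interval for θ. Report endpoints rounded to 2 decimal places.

[2.40, 12.47]

On the log scale the 95% interval is 1.7 ± 1.960 × 0.42 = [0.8768, 2.5232].
Exponentiate: [e^0.8768, e^2.5232] = [2.40, 12.47].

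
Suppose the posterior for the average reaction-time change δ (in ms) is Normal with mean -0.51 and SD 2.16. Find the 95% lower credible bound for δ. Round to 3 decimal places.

-4.063

Need L with P(δ ≥ L) = 0.95: L = -0.51 − z_{0.05}·2.16.
z = 1.645; L = -0.51 − 1.645 × 2.16 = -4.063.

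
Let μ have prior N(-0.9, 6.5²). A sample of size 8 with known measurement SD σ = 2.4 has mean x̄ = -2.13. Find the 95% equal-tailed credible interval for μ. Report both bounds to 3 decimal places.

[-3.758, -0.460]

Posterior precision = 1/6.5² + 8/2.4² = 0.0237 + 1.3889 = 1.4126, so posterior SD = 0.8414.
Posterior mean = (-0.9/6.5² + 8·-2.13/2.4²) / 1.4126 = -2.1094.
Interval: -2.1094 ± 1.960 × 0.8414 → [-3.758, -0.460].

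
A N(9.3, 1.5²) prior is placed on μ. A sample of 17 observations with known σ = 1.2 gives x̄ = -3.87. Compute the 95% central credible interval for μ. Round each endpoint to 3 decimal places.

[-3.952, -2.832]

Posterior precision = 1/1.5² + 17/1.2² = 0.4444 + 11.8056 = 12.2500, so posterior SD = 0.2857.
Posterior mean = (9.3/1.5² + 17·-3.87/1.2²) / 12.2500 = -3.3922.
Interval: -3.3922 ± 1.960 × 0.2857 → [-3.952, -2.832].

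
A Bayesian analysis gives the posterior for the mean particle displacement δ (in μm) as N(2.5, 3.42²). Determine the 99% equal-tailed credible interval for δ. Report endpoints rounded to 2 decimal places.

The posterior is symmetric, so the 99% equal-tailed interval is δ = 2.5 ± z·3.42 with z = 2.576.
Half-width: 2.576 × 3.42 = 8.81.
2.5 − 8.81 = -6.31; 2.5 + 8.81 = 11.31.

[-6.31, 11.31]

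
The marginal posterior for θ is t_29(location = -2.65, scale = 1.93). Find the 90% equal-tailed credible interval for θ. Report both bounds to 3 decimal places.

The t_29 distribution is symmetric; the 90% interval is -2.65 ± t·1.93 with t_{0.95,29} = 1.699.
Half-width: 1.699 × 1.93 = 3.279.
-2.65 − 3.279 = -5.929; -2.65 + 3.279 = 0.629.

[-5.929, 0.629]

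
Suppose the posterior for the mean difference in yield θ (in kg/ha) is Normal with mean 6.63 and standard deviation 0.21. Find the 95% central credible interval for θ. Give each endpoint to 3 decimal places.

[6.218, 7.042]

The posterior is symmetric, so the 95% equal-tailed interval is θ = 6.63 ± z·0.21 with z = 1.960.
Half-width: 1.960 × 0.21 = 0.412.
6.63 − 0.412 = 6.218; 6.63 + 0.412 = 7.042.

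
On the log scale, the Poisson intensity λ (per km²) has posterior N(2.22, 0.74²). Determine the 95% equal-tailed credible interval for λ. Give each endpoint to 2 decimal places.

[2.16, 39.27]

On the log scale the 95% interval is 2.22 ± 1.960 × 0.74 = [0.7696, 3.6704].
Exponentiate: [e^0.7696, e^3.6704] = [2.16, 39.27].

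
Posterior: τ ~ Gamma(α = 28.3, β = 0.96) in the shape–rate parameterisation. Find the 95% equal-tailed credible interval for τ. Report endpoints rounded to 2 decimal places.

Posterior: Gamma(shape 28.3, rate 0.96).
Equal-tailed 95% interval: Gamma(28.3, 0.96) quantiles at 0.025 and 0.975.
Posterior mean ≈ 29.48, SD ≈ 5.54; a Normal approximation gives roughly [18.62, 40.34].
Exact: lower = 19.64; upper = 41.29.

[19.64, 41.29]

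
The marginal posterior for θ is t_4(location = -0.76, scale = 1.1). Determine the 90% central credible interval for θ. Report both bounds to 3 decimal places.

The t_4 distribution is symmetric; the 90% interval is -0.76 ± t·1.1 with t_{0.95,4} = 2.132.
Half-width: 2.132 × 1.1 = 2.345.
-0.76 − 2.345 = -3.105; -0.76 + 2.345 = 1.585.

[-3.105, 1.585]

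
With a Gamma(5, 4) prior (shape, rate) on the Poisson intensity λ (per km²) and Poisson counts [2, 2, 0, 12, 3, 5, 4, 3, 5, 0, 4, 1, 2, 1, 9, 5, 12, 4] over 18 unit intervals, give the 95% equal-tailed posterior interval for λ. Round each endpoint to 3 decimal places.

[2.843, 4.425]

Posterior: Gamma(5+74, 4+18) = Gamma(79, 22) (shape, rate).
Equal-tailed 95% interval: Gamma(79, 22) quantiles at 0.025 and 0.975.
Posterior mean ≈ 3.591, SD ≈ 0.404; a Normal approximation gives roughly [2.799, 4.383].
Exact: lower = 2.843; upper = 4.425.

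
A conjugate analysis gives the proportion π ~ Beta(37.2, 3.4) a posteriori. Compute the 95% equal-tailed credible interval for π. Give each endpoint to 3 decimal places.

Posterior: Beta(37.2, 3.4).
Equal-tailed 95% interval: the 0.025 and 0.975 quantiles of Beta(37.2, 3.4).
Posterior mean ≈ 0.916, SD ≈ 0.043; a Normal approximation gives roughly [0.832, 1.000].
Exact: F⁻¹(0.025) = 0.815; F⁻¹(0.975) = 0.979.

[0.815, 0.979]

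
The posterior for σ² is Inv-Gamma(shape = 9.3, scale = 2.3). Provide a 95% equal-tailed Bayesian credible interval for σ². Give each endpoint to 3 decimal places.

[0.142, 0.533]

Inverse-Gamma(9.3, 2.3) quantiles: F⁻¹(0.025) and F⁻¹(0.975).
Equivalently, 1/σ² ~ Gamma(9.3, rate = 2.3); invert its 0.975 and 0.025 quantiles.
Posterior mean ≈ 0.277, SD ≈ 0.103; a Normal approximation gives roughly [0.076, 0.478].
Exact: lower = 0.142; upper = 0.533.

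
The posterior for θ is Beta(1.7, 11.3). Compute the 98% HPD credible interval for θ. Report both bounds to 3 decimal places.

[0.000, 0.366]

The posterior is unimodal and skewed, so the HPD interval has equal density at both endpoints and is the shortest 98% interval.
Solving f(0.000) = f(0.366) with F(0.366) − F(0.000) = 0.98 gives [0.000, 0.366].
For comparison, the equal-tailed interval is [0.008, 0.407]; the HPD is narrower and shifted toward the mode.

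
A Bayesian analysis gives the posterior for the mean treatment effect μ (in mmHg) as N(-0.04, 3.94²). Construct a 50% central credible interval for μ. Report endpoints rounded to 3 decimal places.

[-2.697, 2.617]

The posterior is symmetric, so the 50% equal-tailed interval is μ = -0.04 ± z·3.94 with z = 0.674.
Half-width: 0.674 × 3.94 = 2.657.
-0.04 − 2.657 = -2.697; -0.04 + 2.657 = 2.617.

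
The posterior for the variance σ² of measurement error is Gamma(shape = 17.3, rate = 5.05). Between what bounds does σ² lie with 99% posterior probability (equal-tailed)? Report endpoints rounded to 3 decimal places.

Posterior: Gamma(shape 17.3, rate 5.05).
Equal-tailed 99% interval: Gamma(17.3, 5.05) quantiles at 0.005 and 0.995.
Posterior mean ≈ 3.426, SD ≈ 0.824; a Normal approximation gives roughly [1.304, 5.547].
Exact: lower = 1.675; upper = 5.916.

[1.675, 5.916]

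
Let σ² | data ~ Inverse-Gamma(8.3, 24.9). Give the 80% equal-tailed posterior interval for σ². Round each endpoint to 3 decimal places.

[2.051, 5.095]

Inverse-Gamma(8.3, 24.9) quantiles: F⁻¹(0.1) and F⁻¹(0.9).
Equivalently, 1/σ² ~ Gamma(8.3, rate = 24.9); invert its 0.9 and 0.1 quantiles.
Posterior mean ≈ 3.411, SD ≈ 1.359; a Normal approximation gives roughly [1.669, 5.153].
Exact: lower = 2.051; upper = 5.095.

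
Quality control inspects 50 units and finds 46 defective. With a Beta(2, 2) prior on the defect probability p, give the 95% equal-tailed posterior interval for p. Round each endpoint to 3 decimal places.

[0.793, 0.957]

Posterior: Beta(2+46, 2+4) = Beta(48, 6).
Equal-tailed 95% interval: the 0.025 and 0.975 quantiles of Beta(48, 6).
Posterior mean ≈ 0.889, SD ≈ 0.042; a Normal approximation gives roughly [0.806, 0.972].
Exact: F⁻¹(0.025) = 0.793; F⁻¹(0.975) = 0.957.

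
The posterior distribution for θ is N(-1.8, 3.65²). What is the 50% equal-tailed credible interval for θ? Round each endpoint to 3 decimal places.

[-4.262, 0.662]

The posterior is symmetric, so the 50% equal-tailed interval is θ = -1.8 ± z·3.65 with z = 0.674.
Half-width: 0.674 × 3.65 = 2.462.
-1.8 − 2.462 = -4.262; -1.8 + 2.462 = 0.662.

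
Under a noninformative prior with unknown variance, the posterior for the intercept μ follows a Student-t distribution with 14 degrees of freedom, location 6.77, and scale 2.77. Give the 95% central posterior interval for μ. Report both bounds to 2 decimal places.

[0.83, 12.71]

The t_14 distribution is symmetric; the 95% interval is 6.77 ± t·2.77 with t_{0.975,14} = 2.145.
Half-width: 2.145 × 2.77 = 5.94.
6.77 − 5.94 = 0.83; 6.77 + 5.94 = 12.71.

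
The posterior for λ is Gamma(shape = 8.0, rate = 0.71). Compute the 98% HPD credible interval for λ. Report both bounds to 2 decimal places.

[3.47, 21.40]

The posterior is unimodal and skewed, so the HPD interval has equal density at both endpoints and is the shortest 98% interval.
Solving f(3.47) = f(21.40) with F(21.40) − F(3.47) = 0.98 gives [3.47, 21.40].
For comparison, the equal-tailed interval is [4.09, 22.54]; the HPD is narrower and shifted toward the mode.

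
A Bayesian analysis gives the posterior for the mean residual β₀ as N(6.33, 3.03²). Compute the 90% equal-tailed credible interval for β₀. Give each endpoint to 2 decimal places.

[1.35, 11.31]

The posterior is symmetric, so the 90% equal-tailed interval is β₀ = 6.33 ± z·3.03 with z = 1.645.
Half-width: 1.645 × 3.03 = 4.98.
6.33 − 4.98 = 1.35; 6.33 + 4.98 = 11.31.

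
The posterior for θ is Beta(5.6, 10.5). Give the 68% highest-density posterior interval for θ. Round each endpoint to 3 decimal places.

The posterior is unimodal and skewed, so the HPD interval has equal density at both endpoints and is the shortest 68% interval.
Solving f(0.217) = f(0.450) with F(0.450) − F(0.217) = 0.68 gives [0.217, 0.450].
For comparison, the equal-tailed interval is [0.231, 0.465]; the HPD is narrower and shifted toward the mode.

[0.217, 0.450]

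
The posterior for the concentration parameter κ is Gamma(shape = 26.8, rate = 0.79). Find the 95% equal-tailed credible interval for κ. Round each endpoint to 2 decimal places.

Posterior: Gamma(shape 26.8, rate 0.79).
Equal-tailed 95% interval: Gamma(26.8, 0.79) quantiles at 0.025 and 0.975.
Posterior mean ≈ 33.92, SD ≈ 6.55; a Normal approximation gives roughly [21.08, 46.77].
Exact: lower = 22.32; upper = 47.92.

[22.32, 47.92]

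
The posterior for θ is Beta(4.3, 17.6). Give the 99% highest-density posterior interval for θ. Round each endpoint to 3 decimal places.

[0.030, 0.430]

The posterior is unimodal and skewed, so the HPD interval has equal density at both endpoints and is the shortest 99% interval.
Solving f(0.030) = f(0.430) with F(0.430) − F(0.030) = 0.99 gives [0.030, 0.430].
For comparison, the equal-tailed interval is [0.040, 0.451]; the HPD is narrower and shifted toward the mode.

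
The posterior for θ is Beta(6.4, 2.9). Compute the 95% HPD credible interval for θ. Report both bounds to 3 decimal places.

[0.409, 0.945]

The posterior is unimodal and skewed, so the HPD interval has equal density at both endpoints and is the shortest 95% interval.
Solving f(0.409) = f(0.945) with F(0.945) − F(0.409) = 0.95 gives [0.409, 0.945].
For comparison, the equal-tailed interval is [0.376, 0.924]; the HPD is narrower and shifted toward the mode.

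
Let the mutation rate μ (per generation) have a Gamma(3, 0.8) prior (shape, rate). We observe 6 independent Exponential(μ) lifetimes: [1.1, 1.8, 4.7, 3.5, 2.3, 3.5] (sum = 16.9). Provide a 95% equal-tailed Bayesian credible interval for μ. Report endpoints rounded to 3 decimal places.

Posterior: Gamma(3+6, 0.8+16.9) = Gamma(9, 17.7) (shape, rate).
Equal-tailed 95% interval: Gamma(9, 17.7) quantiles at 0.025 and 0.975.
Posterior mean ≈ 0.508, SD ≈ 0.169; a Normal approximation gives roughly [0.176, 0.841].
Exact: lower = 0.233; upper = 0.891.

[0.233, 0.891]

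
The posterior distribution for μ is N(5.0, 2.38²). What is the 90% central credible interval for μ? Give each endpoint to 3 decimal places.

The posterior is symmetric, so the 90% equal-tailed interval is μ = 5.0 ± z·2.38 with z = 1.645.
Half-width: 1.645 × 2.38 = 3.915.
5.0 − 3.915 = 1.085; 5.0 + 3.915 = 8.915.

[1.085, 8.915]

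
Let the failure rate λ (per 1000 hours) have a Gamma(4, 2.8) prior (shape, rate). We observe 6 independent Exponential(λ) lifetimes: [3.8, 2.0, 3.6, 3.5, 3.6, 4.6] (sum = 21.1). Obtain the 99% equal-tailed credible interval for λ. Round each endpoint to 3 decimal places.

Posterior: Gamma(4+6, 2.8+21.1) = Gamma(10, 23.9) (shape, rate).
Equal-tailed 99% interval: Gamma(10, 23.9) quantiles at 0.005 and 0.995.
Posterior mean ≈ 0.418, SD ≈ 0.132; a Normal approximation gives roughly [0.078, 0.759].
Exact: lower = 0.156; upper = 0.837.

[0.156, 0.837]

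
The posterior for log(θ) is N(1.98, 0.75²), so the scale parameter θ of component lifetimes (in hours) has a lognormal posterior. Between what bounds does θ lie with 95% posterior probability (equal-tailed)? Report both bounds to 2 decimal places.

On the log scale the 95% interval is 1.98 ± 1.960 × 0.75 = [0.5100, 3.4500].
Exponentiate: [e^0.5100, e^3.4500] = [1.67, 31.50].

[1.67, 31.50]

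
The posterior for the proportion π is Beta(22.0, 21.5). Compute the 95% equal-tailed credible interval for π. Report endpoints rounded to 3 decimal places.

[0.359, 0.652]

Posterior: Beta(22.0, 21.5).
Equal-tailed 95% interval: the 0.025 and 0.975 quantiles of Beta(22.0, 21.5).
Posterior mean ≈ 0.506, SD ≈ 0.075; a Normal approximation gives roughly [0.359, 0.653].
Exact: F⁻¹(0.025) = 0.359; F⁻¹(0.975) = 0.652.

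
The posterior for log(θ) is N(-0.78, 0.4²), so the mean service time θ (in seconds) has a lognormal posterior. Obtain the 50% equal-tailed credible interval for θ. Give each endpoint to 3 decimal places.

[0.350, 0.600]

On the log scale the 50% interval is -0.78 ± 0.674 × 0.4 = [-1.0498, -0.5102].
Exponentiate: [e^-1.0498, e^-0.5102] = [0.350, 0.600].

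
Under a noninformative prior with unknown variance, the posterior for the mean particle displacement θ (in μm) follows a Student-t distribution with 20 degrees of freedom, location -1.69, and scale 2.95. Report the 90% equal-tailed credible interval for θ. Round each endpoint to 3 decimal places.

[-6.778, 3.398]

The t_20 distribution is symmetric; the 90% interval is -1.69 ± t·2.95 with t_{0.95,20} = 1.725.
Half-width: 1.725 × 2.95 = 5.088.
-1.69 − 5.088 = -6.778; -1.69 + 5.088 = 3.398.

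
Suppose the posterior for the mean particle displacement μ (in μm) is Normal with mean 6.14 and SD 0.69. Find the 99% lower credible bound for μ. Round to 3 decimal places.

Need L with P(μ ≥ L) = 0.99: L = 6.14 − z_{0.01}·0.69.
z = 2.326; L = 6.14 − 2.326 × 0.69 = 4.535.

4.535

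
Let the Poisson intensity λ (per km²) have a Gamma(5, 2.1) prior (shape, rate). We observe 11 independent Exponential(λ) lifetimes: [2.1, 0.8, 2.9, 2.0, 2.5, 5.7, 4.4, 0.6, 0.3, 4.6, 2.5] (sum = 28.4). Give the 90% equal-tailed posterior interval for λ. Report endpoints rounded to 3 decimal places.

[0.329, 0.757]

Posterior: Gamma(5+11, 2.1+28.4) = Gamma(16, 30.5) (shape, rate).
Equal-tailed 90% interval: Gamma(16, 30.5) quantiles at 0.05 and 0.95.
Posterior mean ≈ 0.525, SD ≈ 0.131; a Normal approximation gives roughly [0.309, 0.740].
Exact: lower = 0.329; upper = 0.757.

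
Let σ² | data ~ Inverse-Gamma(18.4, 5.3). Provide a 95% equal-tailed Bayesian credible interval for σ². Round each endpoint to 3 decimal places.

Inverse-Gamma(18.4, 5.3) quantiles: F⁻¹(0.025) and F⁻¹(0.975).
Equivalently, 1/σ² ~ Gamma(18.4, rate = 5.3); invert its 0.975 and 0.025 quantiles.
Posterior mean ≈ 0.305, SD ≈ 0.075; a Normal approximation gives roughly [0.157, 0.452].
Exact: lower = 0.191; upper = 0.483.

[0.191, 0.483]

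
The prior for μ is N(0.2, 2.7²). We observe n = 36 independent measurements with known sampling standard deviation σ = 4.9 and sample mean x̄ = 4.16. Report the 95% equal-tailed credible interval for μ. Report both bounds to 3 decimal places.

Posterior precision = 1/2.7² + 36/4.9² = 0.1372 + 1.4994 = 1.6365, so posterior SD = 0.7817.
Posterior mean = (0.2/2.7² + 36·4.16/4.9²) / 1.6365 = 3.8281.
Interval: 3.8281 ± 1.960 × 0.7817 → [2.296, 5.360].

[2.296, 5.360]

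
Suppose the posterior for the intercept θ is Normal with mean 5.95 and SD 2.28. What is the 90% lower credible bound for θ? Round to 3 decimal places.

Need L with P(θ ≥ L) = 0.90: L = 5.95 − z_{0.1}·2.28.
z = 1.282; L = 5.95 − 1.282 × 2.28 = 3.028.

3.028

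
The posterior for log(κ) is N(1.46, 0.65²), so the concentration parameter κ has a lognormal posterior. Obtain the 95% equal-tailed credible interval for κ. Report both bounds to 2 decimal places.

[1.20, 15.39]

On the log scale the 95% interval is 1.46 ± 1.960 × 0.65 = [0.1860, 2.7340].
Exponentiate: [e^0.1860, e^2.7340] = [1.20, 15.39].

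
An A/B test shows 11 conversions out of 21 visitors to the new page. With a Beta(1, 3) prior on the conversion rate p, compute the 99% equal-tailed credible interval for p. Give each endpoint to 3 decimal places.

Posterior: Beta(1+11, 3+10) = Beta(12, 13).
Equal-tailed 99% interval: the 0.005 and 0.995 quantiles of Beta(12, 13).
Posterior mean ≈ 0.480, SD ≈ 0.098; a Normal approximation gives roughly [0.228, 0.732].
Exact: F⁻¹(0.005) = 0.240; F⁻¹(0.995) = 0.726.

[0.240, 0.726]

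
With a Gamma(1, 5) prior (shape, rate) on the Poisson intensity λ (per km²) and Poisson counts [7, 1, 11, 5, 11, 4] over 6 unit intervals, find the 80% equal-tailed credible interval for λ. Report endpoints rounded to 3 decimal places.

Posterior: Gamma(1+39, 5+6) = Gamma(40, 11) (shape, rate).
Equal-tailed 80% interval: Gamma(40, 11) quantiles at 0.1 and 0.9.
Posterior mean ≈ 3.636, SD ≈ 0.575; a Normal approximation gives roughly [2.900, 4.373].
Exact: lower = 2.922; upper = 4.390.

[2.922, 4.390]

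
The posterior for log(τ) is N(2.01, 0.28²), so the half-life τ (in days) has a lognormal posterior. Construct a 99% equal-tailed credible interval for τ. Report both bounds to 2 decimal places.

[3.63, 15.35]

On the log scale the 99% interval is 2.01 ± 2.576 × 0.28 = [1.2888, 2.7312].
Exponentiate: [e^1.2888, e^2.7312] = [3.63, 15.35].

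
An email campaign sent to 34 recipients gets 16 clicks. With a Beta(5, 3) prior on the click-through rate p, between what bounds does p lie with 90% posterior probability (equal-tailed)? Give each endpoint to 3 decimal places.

Posterior: Beta(5+16, 3+18) = Beta(21, 21).
Equal-tailed 90% interval: the 0.05 and 0.95 quantiles of Beta(21, 21).
Posterior mean ≈ 0.500, SD ≈ 0.076; a Normal approximation gives roughly [0.375, 0.625].
Exact: F⁻¹(0.05) = 0.374; F⁻¹(0.95) = 0.626.

[0.374, 0.626]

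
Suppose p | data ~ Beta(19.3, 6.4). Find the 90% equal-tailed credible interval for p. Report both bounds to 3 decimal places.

[0.603, 0.877]

Posterior: Beta(19.3, 6.4).
Equal-tailed 90% interval: the 0.05 and 0.95 quantiles of Beta(19.3, 6.4).
Posterior mean ≈ 0.751, SD ≈ 0.084; a Normal approximation gives roughly [0.613, 0.889].
Exact: F⁻¹(0.05) = 0.603; F⁻¹(0.95) = 0.877.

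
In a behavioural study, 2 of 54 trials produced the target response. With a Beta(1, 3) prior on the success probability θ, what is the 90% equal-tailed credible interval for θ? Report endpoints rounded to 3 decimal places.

Posterior: Beta(1+2, 3+52) = Beta(3, 55).
Equal-tailed 90% interval: the 0.05 and 0.95 quantiles of Beta(3, 55).
Posterior mean ≈ 0.052, SD ≈ 0.029; a Normal approximation gives roughly [0.004, 0.099].
Exact: F⁻¹(0.05) = 0.014; F⁻¹(0.95) = 0.106.

[0.014, 0.106]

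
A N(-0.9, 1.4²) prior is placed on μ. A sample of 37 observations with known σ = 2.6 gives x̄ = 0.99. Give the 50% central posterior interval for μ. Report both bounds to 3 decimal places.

[0.553, 1.105]

Posterior precision = 1/1.4² + 37/2.6² = 0.5102 + 5.4734 = 5.9836, so posterior SD = 0.4088.
Posterior mean = (-0.9/1.4² + 37·0.99/2.6²) / 5.9836 = 0.8288.
Interval: 0.8288 ± 0.674 × 0.4088 → [0.553, 1.105].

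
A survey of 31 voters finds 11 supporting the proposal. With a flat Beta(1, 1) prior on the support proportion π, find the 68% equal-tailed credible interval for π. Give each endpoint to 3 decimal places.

[0.281, 0.447]

Posterior: Beta(1+11, 1+20) = Beta(12, 21).
Equal-tailed 68% interval: the 0.16 and 0.84 quantiles of Beta(12, 21).
Posterior mean ≈ 0.364, SD ≈ 0.082; a Normal approximation gives roughly [0.282, 0.446].
Exact: F⁻¹(0.16) = 0.281; F⁻¹(0.84) = 0.447.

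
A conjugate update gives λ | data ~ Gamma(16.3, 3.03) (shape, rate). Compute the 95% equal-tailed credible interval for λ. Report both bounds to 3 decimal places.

Posterior: Gamma(shape 16.3, rate 3.03).
Equal-tailed 95% interval: Gamma(16.3, 3.03) quantiles at 0.025 and 0.975.
Posterior mean ≈ 5.380, SD ≈ 1.332; a Normal approximation gives roughly [2.768, 7.991].
Exact: lower = 3.093; upper = 8.288.

[3.093, 8.288]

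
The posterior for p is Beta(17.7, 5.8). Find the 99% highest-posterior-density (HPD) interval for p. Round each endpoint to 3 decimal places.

The posterior is unimodal and skewed, so the HPD interval has equal density at both endpoints and is the shortest 99% interval.
Solving f(0.515) = f(0.940) with F(0.940) − F(0.515) = 0.99 gives [0.515, 0.940].
For comparison, the equal-tailed interval is [0.499, 0.931]; the HPD is narrower and shifted toward the mode.

[0.515, 0.940]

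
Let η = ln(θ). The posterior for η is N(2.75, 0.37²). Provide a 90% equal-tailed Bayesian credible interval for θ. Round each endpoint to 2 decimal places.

[8.51, 28.75]

On the log scale the 90% interval is 2.75 ± 1.645 × 0.37 = [2.1414, 3.3586].
Exponentiate: [e^2.1414, e^3.3586] = [8.51, 28.75].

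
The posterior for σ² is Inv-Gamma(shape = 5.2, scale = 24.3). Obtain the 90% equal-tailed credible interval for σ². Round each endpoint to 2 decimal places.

[2.58, 11.59]

Inverse-Gamma(5.2, 24.3) quantiles: F⁻¹(0.05) and F⁻¹(0.95).
Equivalently, 1/σ² ~ Gamma(5.2, rate = 24.3); invert its 0.95 and 0.05 quantiles.
Posterior mean ≈ 5.79, SD ≈ 3.23; a Normal approximation gives roughly [0.47, 11.11].
Exact: lower = 2.58; upper = 11.59.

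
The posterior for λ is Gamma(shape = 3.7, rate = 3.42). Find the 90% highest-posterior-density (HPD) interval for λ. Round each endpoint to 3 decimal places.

[0.228, 1.904]

The posterior is unimodal and skewed, so the HPD interval has equal density at both endpoints and is the shortest 90% interval.
Solving f(0.228) = f(1.904) with F(1.904) − F(0.228) = 0.90 gives [0.228, 1.904].
For comparison, the equal-tailed interval is [0.349, 2.141]; the HPD is narrower and shifted toward the mode.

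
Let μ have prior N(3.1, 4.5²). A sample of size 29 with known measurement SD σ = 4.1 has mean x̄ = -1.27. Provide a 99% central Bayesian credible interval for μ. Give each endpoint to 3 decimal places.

[-3.082, 0.785]

Posterior precision = 1/4.5² + 29/4.1² = 0.0494 + 1.7252 = 1.7745, so posterior SD = 0.7507.
Posterior mean = (3.1/4.5² + 29·-1.27/4.1²) / 1.7745 = -1.1484.
Interval: -1.1484 ± 2.576 × 0.7507 → [-3.082, 0.785].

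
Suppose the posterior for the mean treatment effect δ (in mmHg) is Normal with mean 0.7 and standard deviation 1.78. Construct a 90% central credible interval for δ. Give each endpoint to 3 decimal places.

The posterior is symmetric, so the 90% equal-tailed interval is δ = 0.7 ± z·1.78 with z = 1.645.
Half-width: 1.645 × 1.78 = 2.928.
0.7 − 2.928 = -2.228; 0.7 + 2.928 = 3.628.

[-2.228, 3.628]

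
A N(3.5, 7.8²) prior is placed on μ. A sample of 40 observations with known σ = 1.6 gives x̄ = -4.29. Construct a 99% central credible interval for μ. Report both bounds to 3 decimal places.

Posterior precision = 1/7.8² + 40/1.6² = 0.0164 + 15.6250 = 15.6414, so posterior SD = 0.2528.
Posterior mean = (3.5/7.8² + 40·-4.29/1.6²) / 15.6414 = -4.2818.
Interval: -4.2818 ± 2.576 × 0.2528 → [-4.933, -3.631].

[-4.933, -3.631]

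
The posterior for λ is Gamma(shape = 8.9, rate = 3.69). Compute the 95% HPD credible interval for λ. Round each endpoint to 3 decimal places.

The posterior is unimodal and skewed, so the HPD interval has equal density at both endpoints and is the shortest 95% interval.
Solving f(0.964) = f(4.023) with F(4.023) − F(0.964) = 0.95 gives [0.964, 4.023].
For comparison, the equal-tailed interval is [1.097, 4.236]; the HPD is narrower and shifted toward the mode.

[0.964, 4.023]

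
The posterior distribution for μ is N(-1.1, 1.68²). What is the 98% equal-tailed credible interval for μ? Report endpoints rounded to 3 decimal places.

[-5.008, 2.808]

The posterior is symmetric, so the 98% equal-tailed interval is μ = -1.1 ± z·1.68 with z = 2.326.
Half-width: 2.326 × 1.68 = 3.908.
-1.1 − 3.908 = -5.008; -1.1 + 3.908 = 2.808.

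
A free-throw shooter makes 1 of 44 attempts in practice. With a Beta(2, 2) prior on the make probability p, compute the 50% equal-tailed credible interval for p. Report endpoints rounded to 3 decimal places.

[0.037, 0.082]

Posterior: Beta(2+1, 2+43) = Beta(3, 45).
Equal-tailed 50% interval: the 0.25 and 0.75 quantiles of Beta(3, 45).
Posterior mean ≈ 0.062, SD ≈ 0.035; a Normal approximation gives roughly [0.039, 0.086].
Exact: F⁻¹(0.25) = 0.037; F⁻¹(0.75) = 0.082.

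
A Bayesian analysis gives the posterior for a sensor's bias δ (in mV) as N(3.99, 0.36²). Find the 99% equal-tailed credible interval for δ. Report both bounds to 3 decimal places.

The posterior is symmetric, so the 99% equal-tailed interval is δ = 3.99 ± z·0.36 with z = 2.576.
Half-width: 2.576 × 0.36 = 0.927.
3.99 − 0.927 = 3.063; 3.99 + 0.927 = 4.917.

[3.063, 4.917]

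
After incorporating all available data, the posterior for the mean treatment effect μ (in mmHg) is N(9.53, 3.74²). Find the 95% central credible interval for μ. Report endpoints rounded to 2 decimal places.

The posterior is symmetric, so the 95% equal-tailed interval is μ = 9.53 ± z·3.74 with z = 1.960.
Half-width: 1.960 × 3.74 = 7.33.
9.53 − 7.33 = 2.20; 9.53 + 7.33 = 16.86.

[2.20, 16.86]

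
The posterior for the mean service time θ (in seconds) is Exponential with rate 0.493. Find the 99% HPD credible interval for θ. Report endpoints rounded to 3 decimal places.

The exponential density is strictly decreasing on [0, ∞), so the HPD interval is anchored at 0: [0, q] with P(θ ≤ q) = 0.99.
q = −ln(1 − 0.99) / 0.493 = 4.6052 / 0.493 = 9.341.

[0.000, 9.341]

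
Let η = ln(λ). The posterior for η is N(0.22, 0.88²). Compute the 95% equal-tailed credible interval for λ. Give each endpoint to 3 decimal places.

[0.222, 6.992]

On the log scale the 95% interval is 0.22 ± 1.960 × 0.88 = [-1.5048, 1.9448].
Exponentiate: [e^-1.5048, e^1.9448] = [0.222, 6.992].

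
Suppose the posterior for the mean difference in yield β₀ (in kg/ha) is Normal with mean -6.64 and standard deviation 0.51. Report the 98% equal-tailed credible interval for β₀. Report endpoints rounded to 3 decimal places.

The posterior is symmetric, so the 98% equal-tailed interval is β₀ = -6.64 ± z·0.51 with z = 2.326.
Half-width: 2.326 × 0.51 = 1.186.
-6.64 − 1.186 = -7.826; -6.64 + 1.186 = -5.454.

[-7.826, -5.454]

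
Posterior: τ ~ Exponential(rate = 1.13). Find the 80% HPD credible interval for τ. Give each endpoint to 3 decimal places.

The exponential density is strictly decreasing on [0, ∞), so the HPD interval is anchored at 0: [0, q] with P(τ ≤ q) = 0.80.
q = −ln(1 − 0.80) / 1.13 = 1.6094 / 1.13 = 1.424.

[0.000, 1.424]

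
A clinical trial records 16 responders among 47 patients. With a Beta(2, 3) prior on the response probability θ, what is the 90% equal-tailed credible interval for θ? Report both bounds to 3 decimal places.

Posterior: Beta(2+16, 3+31) = Beta(18, 34).
Equal-tailed 90% interval: the 0.05 and 0.95 quantiles of Beta(18, 34).
Posterior mean ≈ 0.346, SD ≈ 0.065; a Normal approximation gives roughly [0.239, 0.454].
Exact: F⁻¹(0.05) = 0.242; F⁻¹(0.95) = 0.457.

[0.242, 0.457]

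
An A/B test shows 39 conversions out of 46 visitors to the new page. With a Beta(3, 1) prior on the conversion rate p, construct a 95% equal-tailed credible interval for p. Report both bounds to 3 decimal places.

[0.728, 0.927]

Posterior: Beta(3+39, 1+7) = Beta(42, 8).
Equal-tailed 95% interval: the 0.025 and 0.975 quantiles of Beta(42, 8).
Posterior mean ≈ 0.840, SD ≈ 0.051; a Normal approximation gives roughly [0.739, 0.941].
Exact: F⁻¹(0.025) = 0.728; F⁻¹(0.975) = 0.927.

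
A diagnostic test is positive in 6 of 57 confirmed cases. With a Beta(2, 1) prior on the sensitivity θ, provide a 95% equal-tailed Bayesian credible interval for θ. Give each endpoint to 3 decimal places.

[0.060, 0.229]

Posterior: Beta(2+6, 1+51) = Beta(8, 52).
Equal-tailed 95% interval: the 0.025 and 0.975 quantiles of Beta(8, 52).
Posterior mean ≈ 0.133, SD ≈ 0.044; a Normal approximation gives roughly [0.048, 0.219].
Exact: F⁻¹(0.025) = 0.060; F⁻¹(0.975) = 0.229.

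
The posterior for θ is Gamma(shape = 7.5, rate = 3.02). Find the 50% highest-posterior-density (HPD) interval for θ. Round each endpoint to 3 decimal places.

The posterior is unimodal and skewed, so the HPD interval has equal density at both endpoints and is the shortest 50% interval.
Solving f(1.626) = f(2.782) with F(2.782) − F(1.626) = 0.50 gives [1.626, 2.782].
For comparison, the equal-tailed interval is [1.827, 3.021]; the HPD is narrower and shifted toward the mode.

[1.626, 2.782]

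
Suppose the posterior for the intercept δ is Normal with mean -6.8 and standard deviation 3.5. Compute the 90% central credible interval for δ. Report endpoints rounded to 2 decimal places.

The posterior is symmetric, so the 90% equal-tailed interval is δ = -6.8 ± z·3.5 with z = 1.645.
Half-width: 1.645 × 3.5 = 5.76.
-6.8 − 5.76 = -12.56; -6.8 + 5.76 = -1.04.

[-12.56, -1.04]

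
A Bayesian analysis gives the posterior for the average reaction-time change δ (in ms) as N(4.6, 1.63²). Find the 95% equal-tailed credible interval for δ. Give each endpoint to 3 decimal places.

The posterior is symmetric, so the 95% equal-tailed interval is δ = 4.6 ± z·1.63 with z = 1.960.
Half-width: 1.960 × 1.63 = 3.195.
4.6 − 3.195 = 1.405; 4.6 + 3.195 = 7.795.

[1.405, 7.795]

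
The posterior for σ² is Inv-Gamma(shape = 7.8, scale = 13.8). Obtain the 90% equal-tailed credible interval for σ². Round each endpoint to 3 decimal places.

[1.071, 3.594]

Inverse-Gamma(7.8, 13.8) quantiles: F⁻¹(0.05) and F⁻¹(0.95).
Equivalently, 1/σ² ~ Gamma(7.8, rate = 13.8); invert its 0.95 and 0.05 quantiles.
Posterior mean ≈ 2.029, SD ≈ 0.843; a Normal approximation gives roughly [0.643, 3.415].
Exact: lower = 1.071; upper = 3.594.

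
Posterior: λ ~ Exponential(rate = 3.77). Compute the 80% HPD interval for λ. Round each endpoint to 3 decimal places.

[0.000, 0.427]

The exponential density is strictly decreasing on [0, ∞), so the HPD interval is anchored at 0: [0, q] with P(λ ≤ q) = 0.80.
q = −ln(1 − 0.80) / 3.77 = 1.6094 / 3.77 = 0.427.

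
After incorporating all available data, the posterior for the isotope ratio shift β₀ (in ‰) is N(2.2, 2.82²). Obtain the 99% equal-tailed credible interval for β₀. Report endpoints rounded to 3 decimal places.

[-5.064, 9.464]

The posterior is symmetric, so the 99% equal-tailed interval is β₀ = 2.2 ± z·2.82 with z = 2.576.
Half-width: 2.576 × 2.82 = 7.264.
2.2 − 7.264 = -5.064; 2.2 + 7.264 = 9.464.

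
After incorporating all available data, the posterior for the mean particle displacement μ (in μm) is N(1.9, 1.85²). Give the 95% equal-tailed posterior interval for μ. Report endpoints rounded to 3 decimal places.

The posterior is symmetric, so the 95% equal-tailed interval is μ = 1.9 ± z·1.85 with z = 1.960.
Half-width: 1.960 × 1.85 = 3.626.
1.9 − 3.626 = -1.726; 1.9 + 3.626 = 5.526.

[-1.726, 5.526]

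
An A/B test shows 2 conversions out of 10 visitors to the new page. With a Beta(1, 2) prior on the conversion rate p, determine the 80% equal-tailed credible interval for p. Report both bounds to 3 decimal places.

Posterior: Beta(1+2, 2+8) = Beta(3, 10).
Equal-tailed 80% interval: the 0.1 and 0.9 quantiles of Beta(3, 10).
Posterior mean ≈ 0.231, SD ≈ 0.113; a Normal approximation gives roughly [0.086, 0.375].
Exact: F⁻¹(0.1) = 0.096; F⁻¹(0.9) = 0.386.

[0.096, 0.386]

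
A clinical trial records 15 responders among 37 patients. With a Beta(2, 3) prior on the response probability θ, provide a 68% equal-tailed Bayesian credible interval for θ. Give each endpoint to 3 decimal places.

Posterior: Beta(2+15, 3+22) = Beta(17, 25).
Equal-tailed 68% interval: the 0.16 and 0.84 quantiles of Beta(17, 25).
Posterior mean ≈ 0.405, SD ≈ 0.075; a Normal approximation gives roughly [0.330, 0.479].
Exact: F⁻¹(0.16) = 0.329; F⁻¹(0.84) = 0.480.

[0.329, 0.480]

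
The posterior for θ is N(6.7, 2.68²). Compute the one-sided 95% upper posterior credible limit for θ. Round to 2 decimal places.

11.11

Need U with P(θ ≤ U) = 0.95: U = 6.7 + z_{0.05}·2.68.
z = 1.645; U = 6.7 + 1.645 × 2.68 = 11.11.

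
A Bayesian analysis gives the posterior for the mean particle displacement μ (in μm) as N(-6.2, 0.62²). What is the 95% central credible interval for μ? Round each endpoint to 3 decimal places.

[-7.415, -4.985]

The posterior is symmetric, so the 95% equal-tailed interval is μ = -6.2 ± z·0.62 with z = 1.960.
Half-width: 1.960 × 0.62 = 1.215.
-6.2 − 1.215 = -7.415; -6.2 + 1.215 = -4.985.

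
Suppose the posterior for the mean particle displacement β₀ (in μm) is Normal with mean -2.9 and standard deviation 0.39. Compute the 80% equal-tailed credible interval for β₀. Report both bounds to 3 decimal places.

[-3.400, -2.400]

The posterior is symmetric, so the 80% equal-tailed interval is β₀ = -2.9 ± z·0.39 with z = 1.282.
Half-width: 1.282 × 0.39 = 0.500.
-2.9 − 0.500 = -3.400; -2.9 + 0.500 = -2.400.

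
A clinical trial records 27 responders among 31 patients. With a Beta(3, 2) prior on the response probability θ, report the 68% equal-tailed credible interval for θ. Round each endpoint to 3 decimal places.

[0.772, 0.894]

Posterior: Beta(3+27, 2+4) = Beta(30, 6).
Equal-tailed 68% interval: the 0.16 and 0.84 quantiles of Beta(30, 6).
Posterior mean ≈ 0.833, SD ≈ 0.061; a Normal approximation gives roughly [0.772, 0.894].
Exact: F⁻¹(0.16) = 0.772; F⁻¹(0.84) = 0.894.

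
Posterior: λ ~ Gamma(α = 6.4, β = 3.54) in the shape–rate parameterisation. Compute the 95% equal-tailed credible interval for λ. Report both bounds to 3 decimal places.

[0.690, 3.454]

Posterior: Gamma(shape 6.4, rate 3.54).
Equal-tailed 95% interval: Gamma(6.4, 3.54) quantiles at 0.025 and 0.975.
Posterior mean ≈ 1.808, SD ≈ 0.715; a Normal approximation gives roughly [0.407, 3.209].
Exact: lower = 0.690; upper = 3.454.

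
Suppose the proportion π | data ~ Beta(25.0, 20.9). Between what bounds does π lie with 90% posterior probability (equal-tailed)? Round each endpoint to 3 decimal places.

[0.424, 0.663]

Posterior: Beta(25.0, 20.9).
Equal-tailed 90% interval: the 0.05 and 0.95 quantiles of Beta(25.0, 20.9).
Posterior mean ≈ 0.545, SD ≈ 0.073; a Normal approximation gives roughly [0.425, 0.664].
Exact: F⁻¹(0.05) = 0.424; F⁻¹(0.95) = 0.663.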